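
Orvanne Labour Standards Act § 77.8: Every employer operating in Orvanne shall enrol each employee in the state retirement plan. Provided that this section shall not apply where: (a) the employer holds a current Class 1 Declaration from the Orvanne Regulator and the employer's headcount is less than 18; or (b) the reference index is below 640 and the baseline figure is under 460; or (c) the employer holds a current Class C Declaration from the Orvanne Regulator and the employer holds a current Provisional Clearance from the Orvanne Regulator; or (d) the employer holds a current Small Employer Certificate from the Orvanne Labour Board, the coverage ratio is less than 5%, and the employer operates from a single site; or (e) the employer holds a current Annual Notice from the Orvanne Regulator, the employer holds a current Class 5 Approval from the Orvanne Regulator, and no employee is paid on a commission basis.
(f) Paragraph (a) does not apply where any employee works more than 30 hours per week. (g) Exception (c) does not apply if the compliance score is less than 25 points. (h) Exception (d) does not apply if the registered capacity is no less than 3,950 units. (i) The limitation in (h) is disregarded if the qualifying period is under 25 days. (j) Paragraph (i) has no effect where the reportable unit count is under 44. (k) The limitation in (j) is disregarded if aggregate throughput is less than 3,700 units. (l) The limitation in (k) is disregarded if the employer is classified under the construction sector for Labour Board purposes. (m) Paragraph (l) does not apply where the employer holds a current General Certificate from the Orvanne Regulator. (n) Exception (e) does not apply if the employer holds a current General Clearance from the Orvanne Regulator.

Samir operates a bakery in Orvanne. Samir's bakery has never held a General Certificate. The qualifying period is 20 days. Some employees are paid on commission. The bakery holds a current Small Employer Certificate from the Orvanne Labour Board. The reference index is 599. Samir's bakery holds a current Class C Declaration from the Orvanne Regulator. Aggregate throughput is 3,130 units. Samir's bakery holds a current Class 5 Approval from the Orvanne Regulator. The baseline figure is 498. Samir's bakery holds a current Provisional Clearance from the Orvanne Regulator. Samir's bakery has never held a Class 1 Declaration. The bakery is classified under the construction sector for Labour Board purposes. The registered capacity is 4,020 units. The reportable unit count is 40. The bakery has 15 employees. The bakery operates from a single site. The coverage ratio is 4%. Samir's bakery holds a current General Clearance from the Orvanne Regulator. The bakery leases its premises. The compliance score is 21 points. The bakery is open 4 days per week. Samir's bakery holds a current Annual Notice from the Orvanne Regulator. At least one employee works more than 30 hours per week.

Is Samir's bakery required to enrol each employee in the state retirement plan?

Exception (a) requires that the employer holds a current Class 1 Declaration from the Orvanne Regulator; but no current Class 1 Declaration is held, so (a) is unavailable.
Exception (b) fails — the baseline figure is 498, not under 460.
Exception (c): a current Class C Declaration is held; a current Provisional Clearance is held — every condition holds. But applying paragraph (g): (g) operates against (c): the compliance score is 21 points, less than the 25 points limit. Exception (c) does not apply.
Exception (d): a current Small Employer Certificate is held; the coverage ratio is 4%, less than the 5% limit; the employer operates from a single site — every condition holds. But: (h) operates — the registered capacity is 4,020 units, meeting the 3,950 units threshold. (i) applies (the qualifying period is 20 days, under the 25 days limit), but yields to (j): (j) operates against (i): the reportable unit count is 40, under the 44 limit. (k) is engaged (aggregate throughput is 3,130 units, less than the 3,700 units limit), but is overridden by (l): (l) is engaged — the bakery is classified under the construction sector. (m) is not engaged (the General Certificate is not current), so (l) stands. So (d) is unavailable.
Exception (e) does not apply: some employees are paid on commission.
No exception applies. The general rule governs.

Yes — Samir's bakery must enrol each employee in the state retirement plan.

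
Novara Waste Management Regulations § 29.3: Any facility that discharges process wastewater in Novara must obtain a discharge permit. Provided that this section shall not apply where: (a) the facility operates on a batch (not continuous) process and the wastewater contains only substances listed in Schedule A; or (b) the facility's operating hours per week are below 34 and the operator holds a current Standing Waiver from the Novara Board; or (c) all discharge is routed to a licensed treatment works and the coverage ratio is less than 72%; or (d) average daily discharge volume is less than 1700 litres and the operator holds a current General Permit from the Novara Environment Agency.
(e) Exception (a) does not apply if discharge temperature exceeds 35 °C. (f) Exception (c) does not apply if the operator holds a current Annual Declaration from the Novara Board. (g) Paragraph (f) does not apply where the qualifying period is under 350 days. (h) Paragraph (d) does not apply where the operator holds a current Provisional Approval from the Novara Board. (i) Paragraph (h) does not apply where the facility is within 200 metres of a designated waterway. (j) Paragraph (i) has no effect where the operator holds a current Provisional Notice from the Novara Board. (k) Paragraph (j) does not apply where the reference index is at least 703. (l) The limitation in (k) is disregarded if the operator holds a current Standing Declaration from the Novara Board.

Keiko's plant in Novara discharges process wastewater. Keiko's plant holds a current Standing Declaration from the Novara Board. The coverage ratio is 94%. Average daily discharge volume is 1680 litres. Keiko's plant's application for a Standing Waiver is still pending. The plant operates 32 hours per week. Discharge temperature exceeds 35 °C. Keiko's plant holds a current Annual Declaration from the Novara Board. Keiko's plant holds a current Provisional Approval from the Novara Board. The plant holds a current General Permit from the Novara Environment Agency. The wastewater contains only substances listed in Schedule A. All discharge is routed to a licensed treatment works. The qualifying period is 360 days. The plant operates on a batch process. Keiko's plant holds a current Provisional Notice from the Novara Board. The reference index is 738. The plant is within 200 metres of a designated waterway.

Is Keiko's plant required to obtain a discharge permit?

Exception (a): the facility operates on a batch process; the wastewater is Schedule-A-only — every condition holds. However, paragraph (e) must be considered: (e) operates against (a): discharge temperature exceeds 35 °C. (a) is therefore removed.
Exception (b) requires that the operator holds a current Standing Waiver from the Novara Board; but no current Standing Waiver is held, so (b) is unavailable.
Exception (c) requires that the coverage ratio is less than 72%; but the coverage ratio is 94%, not less than 72%, so (c) is unavailable.
All of (d)'s requirements are met (average daily discharge volume is 1680 litres, less than the 1700 litres limit; a current General Permit is held). But: (h) operates against (d): a current Provisional Approval is held. (i) is triggered (the plant is within 200 m of a designated waterway), but is displaced by (j): (j) operates against (i): a current Provisional Notice is held. (k) would limit (j) — the reference index is 738, meeting the 703 threshold — but (l) sets (k) aside: (l) is engaged — a current Standing Declaration is held. (d) is therefore removed.
No exception is made out. Keiko's plant falls within the general rule.

Yes — Keiko's plant must obtain a discharge permit.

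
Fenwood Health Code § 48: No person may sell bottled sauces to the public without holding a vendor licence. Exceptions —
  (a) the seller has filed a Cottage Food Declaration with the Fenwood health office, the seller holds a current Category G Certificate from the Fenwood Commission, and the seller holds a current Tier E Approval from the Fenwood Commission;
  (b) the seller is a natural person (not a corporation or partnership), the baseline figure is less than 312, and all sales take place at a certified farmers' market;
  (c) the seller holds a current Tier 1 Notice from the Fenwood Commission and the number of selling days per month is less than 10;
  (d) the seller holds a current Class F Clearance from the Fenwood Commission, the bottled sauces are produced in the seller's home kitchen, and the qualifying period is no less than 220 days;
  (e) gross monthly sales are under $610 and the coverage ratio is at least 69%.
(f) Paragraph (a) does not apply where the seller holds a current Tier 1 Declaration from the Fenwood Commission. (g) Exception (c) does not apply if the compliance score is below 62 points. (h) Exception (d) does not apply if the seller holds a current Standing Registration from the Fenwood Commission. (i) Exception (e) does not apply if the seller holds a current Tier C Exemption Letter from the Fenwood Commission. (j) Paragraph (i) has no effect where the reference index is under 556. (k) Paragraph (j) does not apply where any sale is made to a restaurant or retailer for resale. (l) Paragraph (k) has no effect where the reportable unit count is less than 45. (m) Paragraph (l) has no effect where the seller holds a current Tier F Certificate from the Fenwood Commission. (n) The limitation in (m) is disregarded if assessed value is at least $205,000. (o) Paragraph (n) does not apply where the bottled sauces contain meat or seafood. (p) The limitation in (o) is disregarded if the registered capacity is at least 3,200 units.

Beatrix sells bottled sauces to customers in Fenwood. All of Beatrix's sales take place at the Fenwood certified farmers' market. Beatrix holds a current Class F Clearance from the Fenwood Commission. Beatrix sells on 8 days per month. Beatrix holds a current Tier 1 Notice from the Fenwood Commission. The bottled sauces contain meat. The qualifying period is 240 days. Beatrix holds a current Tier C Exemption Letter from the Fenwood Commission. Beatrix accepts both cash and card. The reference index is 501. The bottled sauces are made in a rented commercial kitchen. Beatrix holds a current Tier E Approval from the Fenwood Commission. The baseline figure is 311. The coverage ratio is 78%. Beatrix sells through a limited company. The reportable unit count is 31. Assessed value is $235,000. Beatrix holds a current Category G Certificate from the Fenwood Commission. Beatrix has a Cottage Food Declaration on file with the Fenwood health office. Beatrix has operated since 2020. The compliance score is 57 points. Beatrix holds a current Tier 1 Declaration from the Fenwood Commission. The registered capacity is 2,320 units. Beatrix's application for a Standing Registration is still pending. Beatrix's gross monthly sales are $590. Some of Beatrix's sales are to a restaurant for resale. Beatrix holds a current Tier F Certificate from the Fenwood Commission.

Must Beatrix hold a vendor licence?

Yes — Beatrix must hold a vendor licence.

Exception (a): a Cottage Food Declaration is on file; a current Category G Certificate is held; a current Tier E Approval is held — every condition holds. But applying paragraph (f): (f) operates against (a): a current Tier 1 Declaration is held. So (a) is unavailable.
Exception (b) does not apply: the seller operates through a limited company.
Exception (c): a current Tier 1 Notice is held; the number of selling days per month is 8, less than the 10 limit — every condition holds. Turning to paragraph (g): (g) applies — the compliance score is 57 points, below the 62 points limit. Exception (c) does not apply.
Exception (d) fails — the bottled sauces are made in a commercial kitchen, not a home kitchen.
Exception (e): gross monthly sales are $590, under the $610 limit; the coverage ratio is 78%, meeting the 69% threshold — every condition holds. But applying paragraphs (i)–(p): (i) applies — a current Tier C Exemption Letter is held. (j) operates (the reference index is 501, under the 556 limit), but is set aside by (k): (k) operates — some sales are to a restaurant for resale. (l) applies (the reportable unit count is 31, less than the 45 limit), but yields to (m): (m) applies — a current Tier F Certificate is held. (n) is triggered (assessed value is $235,000, meeting the $205,000 threshold), but is overridden by (o): (o) operates against (n): the bottled sauces contain meat. (p) is not triggered (the registered capacity is 2,320 units, short of 3,200 units), so (o) stands. So (e) is unavailable.
None of the exceptions is available; § 48 applies in full.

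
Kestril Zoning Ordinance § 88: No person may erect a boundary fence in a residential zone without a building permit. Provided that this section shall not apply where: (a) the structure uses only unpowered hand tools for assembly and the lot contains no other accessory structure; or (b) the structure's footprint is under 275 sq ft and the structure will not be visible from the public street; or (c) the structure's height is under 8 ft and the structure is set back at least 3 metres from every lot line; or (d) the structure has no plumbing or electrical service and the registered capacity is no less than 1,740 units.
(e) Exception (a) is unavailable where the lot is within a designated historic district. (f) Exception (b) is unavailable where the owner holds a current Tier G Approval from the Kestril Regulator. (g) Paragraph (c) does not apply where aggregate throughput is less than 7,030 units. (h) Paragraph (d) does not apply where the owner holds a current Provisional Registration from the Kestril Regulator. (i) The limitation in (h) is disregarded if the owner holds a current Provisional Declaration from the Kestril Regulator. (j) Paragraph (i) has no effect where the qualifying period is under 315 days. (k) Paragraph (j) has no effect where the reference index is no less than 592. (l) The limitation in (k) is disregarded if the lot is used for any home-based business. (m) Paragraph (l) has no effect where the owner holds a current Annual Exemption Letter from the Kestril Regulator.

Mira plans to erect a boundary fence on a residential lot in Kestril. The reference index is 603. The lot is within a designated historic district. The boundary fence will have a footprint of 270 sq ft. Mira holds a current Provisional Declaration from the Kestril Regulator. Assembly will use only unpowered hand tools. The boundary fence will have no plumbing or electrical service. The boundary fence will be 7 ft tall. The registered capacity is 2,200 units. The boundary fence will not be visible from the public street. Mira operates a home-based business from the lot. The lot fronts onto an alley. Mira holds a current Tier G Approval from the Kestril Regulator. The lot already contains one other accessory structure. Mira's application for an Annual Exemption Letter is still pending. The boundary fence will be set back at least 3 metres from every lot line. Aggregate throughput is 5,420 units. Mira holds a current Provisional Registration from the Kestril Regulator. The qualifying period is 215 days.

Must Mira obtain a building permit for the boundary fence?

Yes — Mira must obtain a building permit.

Exception (a) does not apply: the lot already has another accessory structure.
Exception (b) is satisfied on its face — the structure's footprint is 270 sq ft, under the 275 sq ft limit; the structure will not be visible from the street. But: (f) operates against (b): a current Tier G Approval is held. So (b) is unavailable.
All of (c)'s requirements are met (the structure's height is 7 ft, under the 8 ft limit; the setback is at least 3 m on every side). However, paragraph (g) must be considered: (g) operates — aggregate throughput is 5,420 units, less than the 7,030 units limit. So (c) is unavailable.
Exception (d)'s conditions are all satisfied: there is no plumbing or electrical service; the registered capacity is 2,200 units, meeting the 1,740 units threshold. But applying paragraphs (h)–(m): (h) operates against (d): a current Provisional Registration is held. (i) would limit (h) — a current Provisional Declaration is held — but (j) sets (i) aside: (j) operates against (i): the qualifying period is 215 days, under the 315 days limit. (k) operates (the reference index is 603, meeting the 592 threshold), but is overridden by (l): (l) is triggered — a home-based business operates on the lot. (m) is not engaged (there is no Annual Exemption Letter in force), so (l) stands. So (d) is unavailable.
None of the exceptions is available; § 88 applies in full.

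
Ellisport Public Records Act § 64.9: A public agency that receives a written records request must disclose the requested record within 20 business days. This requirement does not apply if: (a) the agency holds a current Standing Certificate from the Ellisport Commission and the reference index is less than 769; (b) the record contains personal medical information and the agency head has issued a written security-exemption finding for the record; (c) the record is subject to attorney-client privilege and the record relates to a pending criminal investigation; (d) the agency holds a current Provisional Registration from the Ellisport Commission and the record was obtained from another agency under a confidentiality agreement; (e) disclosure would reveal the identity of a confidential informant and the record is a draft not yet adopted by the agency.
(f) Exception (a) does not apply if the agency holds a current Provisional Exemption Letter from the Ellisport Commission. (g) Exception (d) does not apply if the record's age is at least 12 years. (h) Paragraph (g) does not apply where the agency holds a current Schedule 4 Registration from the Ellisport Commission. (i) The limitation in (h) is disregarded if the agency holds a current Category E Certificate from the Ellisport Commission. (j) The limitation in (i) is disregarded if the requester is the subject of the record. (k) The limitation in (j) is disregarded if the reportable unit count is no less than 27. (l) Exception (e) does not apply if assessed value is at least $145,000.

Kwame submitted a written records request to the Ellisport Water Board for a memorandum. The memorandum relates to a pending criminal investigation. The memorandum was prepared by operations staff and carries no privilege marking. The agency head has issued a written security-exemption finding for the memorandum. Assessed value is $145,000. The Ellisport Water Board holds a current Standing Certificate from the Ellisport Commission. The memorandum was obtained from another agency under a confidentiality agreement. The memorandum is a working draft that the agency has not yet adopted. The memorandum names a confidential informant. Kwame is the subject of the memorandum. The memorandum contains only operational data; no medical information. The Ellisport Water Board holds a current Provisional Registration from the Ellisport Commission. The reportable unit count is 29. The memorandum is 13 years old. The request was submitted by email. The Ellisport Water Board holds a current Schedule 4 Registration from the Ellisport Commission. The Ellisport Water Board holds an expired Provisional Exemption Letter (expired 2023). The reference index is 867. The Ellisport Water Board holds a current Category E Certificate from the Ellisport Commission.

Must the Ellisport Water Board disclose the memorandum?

Yes — the Ellisport Water Board must disclose the memorandum.

Exception (a) requires that the reference index is less than 769; but the reference index is 867, not less than 769, so (a) is unavailable.
Exception (b) requires that the record contains personal medical information; but the memorandum contains only operational data, so (b) is unavailable.
Exception (c) does not apply: the memorandum carries no privilege marking.
All of (d)'s requirements are met (a current Provisional Registration is held; the memorandum was obtained under a confidentiality agreement). However, paragraphs (g)–(k) must be considered: (g) applies — the record's age is 13 years, meeting the 12 years threshold. (h) would limit (g) — a current Schedule 4 Registration is held — but (i) sets (h) aside: (i) operates against (h): a current Category E Certificate is held. (j) would limit (i) — Kwame is the subject of the memorandum — but (k) sets (j) aside: (k) is triggered — the reportable unit count is 29, meeting the 27 threshold. (d) is therefore removed.
Exception (e): the memorandum names a confidential informant; the memorandum is an unadopted draft — every condition holds. But applying paragraph (l): (l) operates against (e): assessed value is $145,000, meeting the $145,000 threshold. So (e) is unavailable.
None of the exceptions is available; § 64.9 applies in full.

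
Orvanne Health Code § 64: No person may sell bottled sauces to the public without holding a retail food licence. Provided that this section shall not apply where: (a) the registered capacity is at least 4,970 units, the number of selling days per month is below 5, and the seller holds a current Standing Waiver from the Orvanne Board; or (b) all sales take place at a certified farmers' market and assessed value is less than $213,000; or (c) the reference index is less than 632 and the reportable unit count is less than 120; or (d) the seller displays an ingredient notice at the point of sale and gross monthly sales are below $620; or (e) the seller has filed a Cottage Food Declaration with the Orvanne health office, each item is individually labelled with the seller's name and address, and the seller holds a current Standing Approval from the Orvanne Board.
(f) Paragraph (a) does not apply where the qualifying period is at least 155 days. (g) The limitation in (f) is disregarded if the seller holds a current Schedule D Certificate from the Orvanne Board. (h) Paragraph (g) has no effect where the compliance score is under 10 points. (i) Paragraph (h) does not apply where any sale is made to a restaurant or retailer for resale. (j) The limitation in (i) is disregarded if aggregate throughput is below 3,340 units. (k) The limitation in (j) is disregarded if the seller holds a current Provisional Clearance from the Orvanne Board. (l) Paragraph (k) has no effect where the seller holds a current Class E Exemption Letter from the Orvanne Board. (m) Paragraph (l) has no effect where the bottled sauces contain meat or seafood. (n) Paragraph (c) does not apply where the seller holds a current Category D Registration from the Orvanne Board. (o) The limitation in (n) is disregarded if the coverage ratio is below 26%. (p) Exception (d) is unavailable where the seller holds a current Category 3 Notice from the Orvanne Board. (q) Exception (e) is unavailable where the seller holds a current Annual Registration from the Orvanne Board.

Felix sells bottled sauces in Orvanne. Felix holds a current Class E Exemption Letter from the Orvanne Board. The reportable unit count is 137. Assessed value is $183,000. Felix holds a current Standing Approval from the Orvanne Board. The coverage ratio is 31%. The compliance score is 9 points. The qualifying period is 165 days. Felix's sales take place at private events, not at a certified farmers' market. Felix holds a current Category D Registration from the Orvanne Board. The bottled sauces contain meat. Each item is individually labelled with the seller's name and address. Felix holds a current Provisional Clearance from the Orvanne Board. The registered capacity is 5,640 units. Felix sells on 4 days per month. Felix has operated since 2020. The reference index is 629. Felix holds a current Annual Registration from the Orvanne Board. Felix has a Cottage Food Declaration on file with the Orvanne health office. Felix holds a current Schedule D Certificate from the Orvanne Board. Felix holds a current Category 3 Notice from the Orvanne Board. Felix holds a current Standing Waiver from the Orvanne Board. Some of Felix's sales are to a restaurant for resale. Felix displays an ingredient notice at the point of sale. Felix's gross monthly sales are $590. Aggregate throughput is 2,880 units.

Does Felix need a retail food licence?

No — exception (a) applies; Felix is not required to hold a retail food licence.

Exception (a): the registered capacity is 5,640 units, meeting the 4,970 units threshold; the number of selling days per month is 4, below the 5 limit; a current Standing Waiver is held — every condition holds. As to paragraphs (f)–(m): (f) would limit (a) — the qualifying period is 165 days, meeting the 155 days threshold — but (g) sets (f) aside: (g) is triggered — a current Schedule D Certificate is held. (h) would limit (g) — the compliance score is 9 points, under the 10 points limit — but (i) sets (h) aside: (i) operates against (h): some sales are to a restaurant for resale. (j) would limit (i) — aggregate throughput is 2,880 units, below the 3,340 units limit — but (k) sets (j) aside: (k) applies — a current Provisional Clearance is held. (l) is engaged (a current Class E Exemption Letter is held), but is set aside by (m): (m) is engaged — the bottled sauces contain meat. So (a) applies.
Exception (b) fails — sales are at private events, not a certified farmers' market.
Exception (c) requires that the reportable unit count is less than 120; but the reportable unit count is 137, not less than 120, so (c) is unavailable.
All of (d)'s requirements are met (an ingredient notice is displayed; gross monthly sales are $590, below the $620 limit). But: (p) operates against (d): a current Category 3 Notice is held. Exception (d) does not apply.
Exception (e)'s conditions are all satisfied: a Cottage Food Declaration is on file; items are individually labelled; a current Standing Approval is held. However, paragraph (q) must be considered: (q) is triggered — a current Annual Registration is held. Exception (e) does not apply.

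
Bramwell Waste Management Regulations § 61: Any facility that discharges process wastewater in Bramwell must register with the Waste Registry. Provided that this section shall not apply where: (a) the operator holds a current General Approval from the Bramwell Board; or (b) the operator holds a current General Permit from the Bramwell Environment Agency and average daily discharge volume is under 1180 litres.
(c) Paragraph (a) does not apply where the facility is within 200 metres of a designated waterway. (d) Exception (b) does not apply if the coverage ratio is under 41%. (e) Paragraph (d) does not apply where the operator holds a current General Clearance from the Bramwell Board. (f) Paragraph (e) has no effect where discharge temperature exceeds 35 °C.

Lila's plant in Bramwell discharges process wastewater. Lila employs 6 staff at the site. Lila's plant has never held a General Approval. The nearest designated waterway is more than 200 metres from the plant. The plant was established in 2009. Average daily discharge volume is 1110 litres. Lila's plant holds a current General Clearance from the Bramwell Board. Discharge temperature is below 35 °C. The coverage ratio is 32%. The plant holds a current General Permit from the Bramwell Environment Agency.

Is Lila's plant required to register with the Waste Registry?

Exception (a) fails — no current General Approval is held.
All of (b)'s requirements are met (a current General Permit is held; average daily discharge volume is 1110 litres, under the 1180 litres limit). Considering the limiting provisions: (d) would limit (b) — the coverage ratio is 32%, under the 41% limit — but (e) sets (d) aside: (e) operates against (d): a current General Clearance is held. (f), which would lift (e), does not operate here — discharge temperature is below 35 °C. (b) remains available.

No — exception (b) applies; Lila's plant is not required to register with the Waste Registry.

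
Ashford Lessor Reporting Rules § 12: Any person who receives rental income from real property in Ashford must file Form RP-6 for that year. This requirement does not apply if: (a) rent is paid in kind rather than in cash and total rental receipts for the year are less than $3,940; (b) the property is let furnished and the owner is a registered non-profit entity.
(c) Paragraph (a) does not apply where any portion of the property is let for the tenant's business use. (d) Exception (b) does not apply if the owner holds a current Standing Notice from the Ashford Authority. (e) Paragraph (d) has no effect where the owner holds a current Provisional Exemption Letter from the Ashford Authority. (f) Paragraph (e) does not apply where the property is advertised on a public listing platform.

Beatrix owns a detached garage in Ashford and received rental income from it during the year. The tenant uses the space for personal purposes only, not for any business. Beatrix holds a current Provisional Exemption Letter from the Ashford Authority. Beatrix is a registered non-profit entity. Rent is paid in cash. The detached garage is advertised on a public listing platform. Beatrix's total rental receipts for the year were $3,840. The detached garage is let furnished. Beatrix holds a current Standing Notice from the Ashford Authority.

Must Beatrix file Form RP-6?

Exception (a) requires that rent is paid in kind rather than in cash; but rent is paid in cash, so (a) is unavailable.
Exception (b) is satisfied on its face — the property is let furnished; Beatrix is a registered non-profit. But applying paragraphs (d)–(f): (d) operates against (b): a current Standing Notice is held. (e) would limit (d) — a current Provisional Exemption Letter is held — but (f) sets (e) aside: (f) operates against (e): the property is publicly advertised. Exception (b) does not apply.
Every exception is unavailable, so the rule governs.

Yes — Beatrix must file Form RP-6.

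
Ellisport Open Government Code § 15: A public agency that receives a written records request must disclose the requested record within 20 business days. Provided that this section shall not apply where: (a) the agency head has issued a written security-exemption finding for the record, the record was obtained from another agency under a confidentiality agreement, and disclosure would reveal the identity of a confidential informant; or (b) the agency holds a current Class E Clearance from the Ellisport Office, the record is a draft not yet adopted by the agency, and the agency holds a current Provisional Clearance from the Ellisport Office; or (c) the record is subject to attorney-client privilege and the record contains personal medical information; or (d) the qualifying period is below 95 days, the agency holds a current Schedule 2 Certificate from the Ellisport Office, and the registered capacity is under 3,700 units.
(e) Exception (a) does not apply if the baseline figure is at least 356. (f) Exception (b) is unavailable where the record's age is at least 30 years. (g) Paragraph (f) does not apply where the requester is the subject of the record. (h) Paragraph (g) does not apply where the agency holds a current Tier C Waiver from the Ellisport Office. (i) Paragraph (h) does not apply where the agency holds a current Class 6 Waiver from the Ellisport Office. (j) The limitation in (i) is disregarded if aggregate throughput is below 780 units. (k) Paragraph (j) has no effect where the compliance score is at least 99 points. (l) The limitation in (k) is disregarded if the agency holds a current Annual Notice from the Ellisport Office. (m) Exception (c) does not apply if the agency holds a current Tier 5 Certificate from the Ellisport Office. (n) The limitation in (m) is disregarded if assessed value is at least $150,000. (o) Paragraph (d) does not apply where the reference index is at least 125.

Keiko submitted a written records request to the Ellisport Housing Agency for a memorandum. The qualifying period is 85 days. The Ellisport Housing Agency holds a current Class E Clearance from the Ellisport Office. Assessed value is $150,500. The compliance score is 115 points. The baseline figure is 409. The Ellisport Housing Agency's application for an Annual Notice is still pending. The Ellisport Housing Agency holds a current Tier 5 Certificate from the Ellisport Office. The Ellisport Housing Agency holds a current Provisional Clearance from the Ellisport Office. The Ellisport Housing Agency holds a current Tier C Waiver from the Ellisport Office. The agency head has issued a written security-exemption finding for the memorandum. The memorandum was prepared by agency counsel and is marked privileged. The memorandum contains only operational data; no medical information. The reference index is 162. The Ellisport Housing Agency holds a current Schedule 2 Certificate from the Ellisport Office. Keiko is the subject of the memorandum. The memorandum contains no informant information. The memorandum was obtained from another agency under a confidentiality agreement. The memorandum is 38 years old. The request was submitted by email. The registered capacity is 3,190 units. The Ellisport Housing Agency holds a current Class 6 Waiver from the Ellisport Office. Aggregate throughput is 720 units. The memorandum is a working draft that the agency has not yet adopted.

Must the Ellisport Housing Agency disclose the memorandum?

Exception (a) requires that disclosure would reveal the identity of a confidential informant; but the memorandum contains no informant information, so (a) is unavailable.
Exception (b)'s conditions are all satisfied: a current Class E Clearance is held; the memorandum is an unadopted draft; a current Provisional Clearance is held. Considering the limiting provisions: (f) operates (the record's age is 38 years, meeting the 30 years threshold), but is overridden by (g): (g) operates against (f): Keiko is the subject of the memorandum. (h) would limit (g) — a current Tier C Waiver is held — but (i) sets (h) aside: (i) operates against (h): a current Class 6 Waiver is held. (j) would limit (i) — aggregate throughput is 720 units, below the 780 units limit — but (k) sets (j) aside: (k) operates against (j): the compliance score is 115 points, meeting the 99 points threshold. (l) is inapplicable (the Annual Notice is not current), so (k) stands. So (b) applies.
Exception (c) does not apply: the memorandum contains only operational data.
Exception (d) is satisfied on its face — the qualifying period is 85 days, below the 95 days limit; a current Schedule 2 Certificate is held; the registered capacity is 3,190 units, under the 3,700 units limit. But: (o) operates against (d): the reference index is 162, meeting the 125 threshold. So (d) is unavailable.

No — exception (b) applies; the Ellisport Housing Agency is not required to disclose the memorandum.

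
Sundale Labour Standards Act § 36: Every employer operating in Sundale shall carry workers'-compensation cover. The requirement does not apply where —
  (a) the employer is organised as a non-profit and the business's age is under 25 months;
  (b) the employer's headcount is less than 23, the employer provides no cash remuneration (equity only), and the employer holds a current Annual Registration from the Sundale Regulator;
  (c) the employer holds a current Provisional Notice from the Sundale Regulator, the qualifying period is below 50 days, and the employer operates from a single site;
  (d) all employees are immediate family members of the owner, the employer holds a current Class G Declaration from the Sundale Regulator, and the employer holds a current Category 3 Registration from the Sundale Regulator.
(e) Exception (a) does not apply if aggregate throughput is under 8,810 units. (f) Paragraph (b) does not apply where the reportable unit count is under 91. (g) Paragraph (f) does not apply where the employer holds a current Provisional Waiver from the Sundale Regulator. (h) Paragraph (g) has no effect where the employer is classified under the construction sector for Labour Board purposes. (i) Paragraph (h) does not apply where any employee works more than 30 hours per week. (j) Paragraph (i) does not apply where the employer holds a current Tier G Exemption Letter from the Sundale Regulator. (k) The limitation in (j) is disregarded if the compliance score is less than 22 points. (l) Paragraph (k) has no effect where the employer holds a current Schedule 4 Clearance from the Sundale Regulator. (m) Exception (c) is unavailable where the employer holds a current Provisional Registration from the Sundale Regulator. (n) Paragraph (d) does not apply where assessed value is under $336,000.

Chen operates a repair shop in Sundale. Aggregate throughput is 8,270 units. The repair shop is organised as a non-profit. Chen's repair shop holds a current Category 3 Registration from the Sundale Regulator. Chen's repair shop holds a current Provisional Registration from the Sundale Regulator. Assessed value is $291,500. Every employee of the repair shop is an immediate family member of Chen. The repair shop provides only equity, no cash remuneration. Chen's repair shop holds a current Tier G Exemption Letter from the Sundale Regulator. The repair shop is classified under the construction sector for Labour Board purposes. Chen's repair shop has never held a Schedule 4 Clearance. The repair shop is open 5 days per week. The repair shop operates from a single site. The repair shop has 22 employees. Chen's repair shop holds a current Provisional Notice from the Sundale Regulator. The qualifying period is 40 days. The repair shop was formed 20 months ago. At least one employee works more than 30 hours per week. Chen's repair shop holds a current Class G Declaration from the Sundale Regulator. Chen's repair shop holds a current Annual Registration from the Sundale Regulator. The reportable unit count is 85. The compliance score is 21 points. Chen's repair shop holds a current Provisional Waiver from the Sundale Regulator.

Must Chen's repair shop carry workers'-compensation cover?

Exception (a) is satisfied on its face — the employer is a non-profit; the business's age is 20 months, under the 25 months limit. However, paragraph (e) must be considered: (e) operates against (a): aggregate throughput is 8,270 units, under the 8,810 units limit. So (a) is unavailable.
Exception (b) is satisfied on its face — the employer's headcount is 22, less than the 23 limit; remuneration is equity-only; a current Annual Registration is held. As to paragraphs (f)–(l): (f) would limit (b) — the reportable unit count is 85, under the 91 limit — but (g) sets (f) aside: (g) operates against (f): a current Provisional Waiver is held. (h) operates (the repair shop is classified under the construction sector), but yields to (i): (i) is engaged — at least one employee exceeds 30 hours/week. (j) is triggered (a current Tier G Exemption Letter is held), but is set aside by (k): (k) is triggered — the compliance score is 21 points, less than the 22 points limit. (l) does not operate here (there is no Schedule 4 Clearance in force), so (k) stands. So (b) applies.
Exception (c)'s conditions are all satisfied: a current Provisional Notice is held; the qualifying period is 40 days, below the 50 days limit; the employer operates from a single site. But: (m) applies — a current Provisional Registration is held. (c) is therefore removed.
Exception (d)'s conditions are all satisfied: every employee is an immediate family member; a current Class G Declaration is held; a current Category 3 Registration is held. Turning to paragraph (n): (n) operates against (d): assessed value is $291,500, under the $336,000 limit. So (d) is unavailable.

No — exception (b) applies; Chen's repair shop is not required to carry workers'-compensation cover.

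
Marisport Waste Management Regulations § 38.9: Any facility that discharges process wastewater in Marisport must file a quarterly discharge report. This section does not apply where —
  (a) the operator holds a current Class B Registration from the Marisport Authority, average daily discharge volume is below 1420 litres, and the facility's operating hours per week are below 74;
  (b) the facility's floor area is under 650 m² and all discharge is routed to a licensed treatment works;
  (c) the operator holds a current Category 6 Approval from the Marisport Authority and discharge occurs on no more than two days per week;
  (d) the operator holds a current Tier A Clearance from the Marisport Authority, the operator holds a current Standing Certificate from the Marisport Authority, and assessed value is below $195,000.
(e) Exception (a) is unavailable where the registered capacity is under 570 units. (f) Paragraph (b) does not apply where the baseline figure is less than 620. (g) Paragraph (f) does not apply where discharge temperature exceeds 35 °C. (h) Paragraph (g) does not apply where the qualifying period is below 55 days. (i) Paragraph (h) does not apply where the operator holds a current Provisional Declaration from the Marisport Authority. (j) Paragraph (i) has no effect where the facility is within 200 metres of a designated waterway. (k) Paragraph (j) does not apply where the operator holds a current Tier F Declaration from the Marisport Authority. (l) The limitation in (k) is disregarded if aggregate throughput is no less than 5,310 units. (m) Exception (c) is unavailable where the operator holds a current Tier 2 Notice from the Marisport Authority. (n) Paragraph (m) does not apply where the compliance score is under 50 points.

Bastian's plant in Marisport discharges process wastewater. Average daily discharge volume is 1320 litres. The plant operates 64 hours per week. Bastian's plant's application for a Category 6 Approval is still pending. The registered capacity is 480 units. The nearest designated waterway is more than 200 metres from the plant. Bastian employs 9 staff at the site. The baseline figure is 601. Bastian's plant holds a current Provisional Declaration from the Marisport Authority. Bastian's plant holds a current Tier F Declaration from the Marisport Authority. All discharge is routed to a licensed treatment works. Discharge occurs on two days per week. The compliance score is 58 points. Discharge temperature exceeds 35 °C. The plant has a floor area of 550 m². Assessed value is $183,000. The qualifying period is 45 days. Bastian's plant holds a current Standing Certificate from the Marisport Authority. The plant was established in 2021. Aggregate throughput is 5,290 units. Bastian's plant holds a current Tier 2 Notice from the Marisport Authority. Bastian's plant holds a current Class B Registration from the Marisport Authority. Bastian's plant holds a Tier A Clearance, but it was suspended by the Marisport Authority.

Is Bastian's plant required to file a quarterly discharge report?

No — exception (b) applies; Bastian's plant is not required to file a quarterly discharge report.

Exception (a) is satisfied on its face — a current Class B Registration is held; average daily discharge volume is 1320 litres, below the 1420 litres limit; the facility's operating hours per week are 64, below the 74 limit. But applying paragraph (e): (e) operates against (a): the registered capacity is 480 units, under the 570 units limit. So (a) is unavailable.
Exception (b): the facility's floor area is 550 m², under the 650 m² limit; discharge is routed to a licensed treatment works — every condition holds. Applying paragraphs (f)–(l): (f) is engaged (the baseline figure is 601, less than the 620 limit), but is itself disapplied by (g): (g) is triggered — discharge temperature exceeds 35 °C. (h) would limit (g) — the qualifying period is 45 days, below the 55 days limit — but (i) sets (h) aside: (i) is triggered — a current Provisional Declaration is held. (j), which would lift (i), is not triggered — the plant is more than 200 m from any designated waterway. (b) remains available.
Exception (c) requires that the operator holds a current Category 6 Approval from the Marisport Authority; but there is no Category 6 Approval in force, so (c) is unavailable.
Exception (d) fails — the Tier A Clearance is not current.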